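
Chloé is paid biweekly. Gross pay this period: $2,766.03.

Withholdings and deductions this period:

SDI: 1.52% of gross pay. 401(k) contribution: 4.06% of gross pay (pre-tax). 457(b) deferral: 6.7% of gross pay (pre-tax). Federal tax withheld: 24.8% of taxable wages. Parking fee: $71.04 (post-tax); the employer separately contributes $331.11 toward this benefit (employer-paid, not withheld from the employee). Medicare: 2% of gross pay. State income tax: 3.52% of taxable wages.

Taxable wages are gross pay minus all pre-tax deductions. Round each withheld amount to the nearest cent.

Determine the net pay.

401(k) contribution: $2,766.03 × 0.0406 = $112.30
457(b) deferral: $2,766.03 × 0.067 = $185.32
Pre-tax total = $112.30 + $185.32 = $297.62
Taxable wages = $2,766.03 − $297.62 = $2,468.41
State income tax: $2,468.41 × 0.0352 = $86.89
Federal tax withheld: $2,468.41 × 0.248 = $612.17
SDI: $2,766.03 × 0.0152 = $42.04
Medicare: $2,766.03 × 0.02 = $55.32
Parking fee: $71.04
(Employer's $331.11 toward parking fee is not withheld from the employee.)
Total deductions = $112.30 + $185.32 + $86.89 + $612.17 + $42.04 + $55.32 + $71.04 = $1,165.08
Net pay = $2,766.03 − $1,165.08 = $1,600.95

$1,600.95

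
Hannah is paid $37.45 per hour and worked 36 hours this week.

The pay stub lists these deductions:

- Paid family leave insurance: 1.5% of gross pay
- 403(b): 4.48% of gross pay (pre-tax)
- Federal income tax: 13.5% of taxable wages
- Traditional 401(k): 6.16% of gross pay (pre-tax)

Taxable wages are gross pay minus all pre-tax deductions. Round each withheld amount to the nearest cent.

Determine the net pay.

$1021.89

Gross pay: 36 × $37.45 = $1348.20
403(b): $1348.20 × 0.0448 = $60.40
Traditional 401(k): $1348.20 × 0.0616 = $83.05
Pre-tax total = $60.40 + $83.05 = $143.45
Taxable wages = $1348.20 − $143.45 = $1204.75
Federal income tax: $1204.75 × 0.135 = $162.64
Paid family leave insurance: $1348.20 × 0.015 = $20.22
Total deductions = $60.40 + $83.05 + $162.64 + $20.22 = $326.31
Net pay = $1348.20 − $326.31 = $1021.89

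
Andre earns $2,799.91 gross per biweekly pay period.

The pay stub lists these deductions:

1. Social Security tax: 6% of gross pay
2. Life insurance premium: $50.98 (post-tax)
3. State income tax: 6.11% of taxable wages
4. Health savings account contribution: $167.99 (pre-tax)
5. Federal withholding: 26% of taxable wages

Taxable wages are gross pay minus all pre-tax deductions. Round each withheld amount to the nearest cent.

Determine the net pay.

$1,567.84

Health savings account contribution: $167.99
Taxable wages = $2,799.91 − $167.99 = $2,631.92
State income tax: $2,631.92 × 0.0611 = $160.81
Federal withholding: $2,631.92 × 0.26 = $684.30
Social Security tax: $2,799.91 × 0.06 = $167.99
Life insurance premium: $50.98
Total deductions = $167.99 + $160.81 + $684.30 + $167.99 + $50.98 = $1,232.07
Net pay = $2,799.91 − $1,232.07 = $1,567.84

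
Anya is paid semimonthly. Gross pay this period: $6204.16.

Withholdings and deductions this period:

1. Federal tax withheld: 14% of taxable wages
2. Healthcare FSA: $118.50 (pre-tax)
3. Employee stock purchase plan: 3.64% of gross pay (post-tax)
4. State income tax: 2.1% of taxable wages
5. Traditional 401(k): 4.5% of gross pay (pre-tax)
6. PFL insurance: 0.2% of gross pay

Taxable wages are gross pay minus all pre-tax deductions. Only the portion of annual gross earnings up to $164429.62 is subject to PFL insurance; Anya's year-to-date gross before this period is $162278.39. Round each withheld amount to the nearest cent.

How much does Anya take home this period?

Traditional 401(k): $6204.16 × 0.045 = $279.19
Healthcare FSA: $118.50
Pre-tax total = $279.19 + $118.50 = $397.69
Taxable wages = $6204.16 − $397.69 = $5806.47
Federal tax withheld: $5806.47 × 0.14 = $812.91
State income tax: $5806.47 × 0.021 = $121.94
PFL insurance: only $164429.62 − $162278.39 = $2151.23 of this check is subject → $2151.23 × 0.002 = $4.30
Employee stock purchase plan: $6204.16 × 0.0364 = $225.83
Total deductions = $279.19 + $118.50 + $812.91 + $121.94 + $4.30 + $225.83 = $1562.67
Net pay = $6204.16 − $1562.67 = $4641.49

$4641.49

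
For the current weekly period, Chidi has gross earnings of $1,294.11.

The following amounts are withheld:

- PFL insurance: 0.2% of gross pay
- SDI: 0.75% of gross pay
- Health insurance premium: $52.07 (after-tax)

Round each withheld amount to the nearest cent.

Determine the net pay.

$1,229.74

SDI: $1,294.11 × 0.0075 = $9.71
PFL insurance: $1,294.11 × 0.002 = $2.59
Health insurance premium: $52.07
Total deductions = $9.71 + $2.59 + $52.07 = $64.37
Net pay = $1,294.11 − $64.37 = $1,229.74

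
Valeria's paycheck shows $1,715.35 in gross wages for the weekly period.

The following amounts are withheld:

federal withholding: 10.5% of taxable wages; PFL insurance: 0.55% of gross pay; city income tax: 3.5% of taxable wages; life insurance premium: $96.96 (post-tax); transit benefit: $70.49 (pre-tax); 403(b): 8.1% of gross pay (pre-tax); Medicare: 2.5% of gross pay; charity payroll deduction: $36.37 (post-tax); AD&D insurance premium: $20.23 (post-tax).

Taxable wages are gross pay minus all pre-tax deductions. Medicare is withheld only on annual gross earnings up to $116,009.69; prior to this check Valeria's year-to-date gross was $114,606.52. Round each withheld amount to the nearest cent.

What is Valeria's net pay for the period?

$1,097.02

403(b): $1,715.35 × 0.081 = $138.94
Transit benefit: $70.49
Pre-tax total = $138.94 + $70.49 = $209.43
Taxable wages = $1,715.35 − $209.43 = $1,505.92
City income tax: $1,505.92 × 0.035 = $52.71
Federal withholding: $1,505.92 × 0.105 = $158.12
PFL insurance: $1,715.35 × 0.0055 = $9.43
Medicare: only $116,009.69 − $114,606.52 = $1,403.17 of this check is subject → $1,403.17 × 0.025 = $35.08
Life insurance premium: $96.96
AD&D insurance premium: $20.23
Charity payroll deduction: $36.37
Total deductions = $138.94 + $70.49 + $52.71 + $158.12 + $9.43 + $35.08 + $96.96 + $20.23 + $36.37 = $618.33
Net pay = $1,715.35 − $618.33 = $1,097.02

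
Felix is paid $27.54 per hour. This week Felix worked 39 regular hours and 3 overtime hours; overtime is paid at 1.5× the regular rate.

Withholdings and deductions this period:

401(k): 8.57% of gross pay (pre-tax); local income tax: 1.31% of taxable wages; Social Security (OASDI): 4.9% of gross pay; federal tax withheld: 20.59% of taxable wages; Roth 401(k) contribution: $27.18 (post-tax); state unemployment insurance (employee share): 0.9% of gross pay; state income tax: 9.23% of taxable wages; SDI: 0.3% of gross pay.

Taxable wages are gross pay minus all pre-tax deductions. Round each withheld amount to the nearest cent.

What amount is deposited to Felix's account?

Regular pay: 39 × $27.54 = $1,074.06
Overtime pay: 3 × $27.54 × 1.5 = $123.93
Gross pay = $1,074.06 + $123.93 = $1,197.99
401(k): $1,197.99 × 0.0857 = $102.67
Taxable wages = $1,197.99 − $102.67 = $1,095.32
State income tax: $1,095.32 × 0.0923 = $101.10
Federal tax withheld: $1,095.32 × 0.2059 = $225.53
Local income tax: $1,095.32 × 0.0131 = $14.35
SDI: $1,197.99 × 0.003 = $3.59
Social Security (OASDI): $1,197.99 × 0.049 = $58.70
State unemployment insurance (employee share): $1,197.99 × 0.009 = $10.78
Roth 401(k) contribution: $27.18
Total deductions = $102.67 + $101.10 + $225.53 + $14.35 + $3.59 + $58.70 + $10.78 + $27.18 = $543.90
Net pay = $1,197.99 − $543.90 = $654.09

$654.09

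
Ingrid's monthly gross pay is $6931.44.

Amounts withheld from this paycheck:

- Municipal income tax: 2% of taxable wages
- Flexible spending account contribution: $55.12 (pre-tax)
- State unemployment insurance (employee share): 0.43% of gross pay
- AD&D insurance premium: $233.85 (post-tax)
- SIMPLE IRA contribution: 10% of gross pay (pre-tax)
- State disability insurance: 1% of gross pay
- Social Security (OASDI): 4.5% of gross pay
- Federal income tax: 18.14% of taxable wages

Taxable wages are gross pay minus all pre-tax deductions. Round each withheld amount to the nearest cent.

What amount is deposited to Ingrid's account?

$4293.01

Flexible spending account contribution: $55.12
SIMPLE IRA contribution: $6931.44 × 0.1 = $693.14
Pre-tax total = $55.12 + $693.14 = $748.26
Taxable wages = $6931.44 − $748.26 = $6183.18
Municipal income tax: $6183.18 × 0.02 = $123.66
Federal income tax: $6183.18 × 0.1814 = $1121.63
Social Security (OASDI): $6931.44 × 0.045 = $311.91
State unemployment insurance (employee share): $6931.44 × 0.0043 = $29.81
State disability insurance: $6931.44 × 0.01 = $69.31
AD&D insurance premium: $233.85
Total deductions = $55.12 + $693.14 + $123.66 + $1121.63 + $311.91 + $29.81 + $69.31 + $233.85 = $2638.43
Net pay = $6931.44 − $2638.43 = $4293.01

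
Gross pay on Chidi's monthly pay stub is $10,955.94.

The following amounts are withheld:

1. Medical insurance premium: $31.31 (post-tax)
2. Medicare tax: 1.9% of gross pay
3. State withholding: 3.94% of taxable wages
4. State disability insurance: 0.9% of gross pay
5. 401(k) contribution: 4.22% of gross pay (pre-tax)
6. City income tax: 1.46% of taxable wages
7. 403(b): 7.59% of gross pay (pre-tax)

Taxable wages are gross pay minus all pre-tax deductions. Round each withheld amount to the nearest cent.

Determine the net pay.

403(b): $10,955.94 × 0.0759 = $831.56
401(k) contribution: $10,955.94 × 0.0422 = $462.34
Pre-tax total = $831.56 + $462.34 = $1,293.90
Taxable wages = $10,955.94 − $1,293.90 = $9,662.04
State withholding: $9,662.04 × 0.0394 = $380.68
City income tax: $9,662.04 × 0.0146 = $141.07
Medicare tax: $10,955.94 × 0.019 = $208.16
State disability insurance: $10,955.94 × 0.009 = $98.60
Medical insurance premium: $31.31
Total deductions = $831.56 + $462.34 + $380.68 + $141.07 + $208.16 + $98.60 + $31.31 = $2,153.72
Net pay = $10,955.94 − $2,153.72 = $8,802.22

$8,802.22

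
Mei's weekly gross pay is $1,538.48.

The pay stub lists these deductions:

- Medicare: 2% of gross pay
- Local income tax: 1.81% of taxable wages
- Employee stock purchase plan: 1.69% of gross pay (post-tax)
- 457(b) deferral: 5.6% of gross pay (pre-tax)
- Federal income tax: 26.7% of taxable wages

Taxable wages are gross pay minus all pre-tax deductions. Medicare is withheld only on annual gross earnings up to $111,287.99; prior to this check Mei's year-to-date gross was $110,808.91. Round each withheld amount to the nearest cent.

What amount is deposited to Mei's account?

457(b) deferral: $1,538.48 × 0.056 = $86.15
Taxable wages = $1,538.48 − $86.15 = $1,452.33
Federal income tax: $1,452.33 × 0.267 = $387.77
Local income tax: $1,452.33 × 0.0181 = $26.29
Medicare: only $111,287.99 − $110,808.91 = $479.08 of this check is subject → $479.08 × 0.02 = $9.58
Employee stock purchase plan: $1,538.48 × 0.0169 = $26.00
Total deductions = $86.15 + $387.77 + $26.29 + $9.58 + $26.00 = $535.79
Net pay = $1,538.48 − $535.79 = $1,002.69

$1,002.69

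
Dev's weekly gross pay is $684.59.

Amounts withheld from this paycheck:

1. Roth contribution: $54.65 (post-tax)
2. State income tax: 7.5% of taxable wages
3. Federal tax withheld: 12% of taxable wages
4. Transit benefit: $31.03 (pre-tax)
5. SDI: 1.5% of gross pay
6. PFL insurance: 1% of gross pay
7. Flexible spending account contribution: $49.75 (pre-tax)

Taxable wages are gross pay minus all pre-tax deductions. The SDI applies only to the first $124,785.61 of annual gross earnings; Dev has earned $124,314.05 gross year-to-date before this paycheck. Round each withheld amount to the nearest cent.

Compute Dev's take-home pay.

$417.49

Flexible spending account contribution: $49.75
Transit benefit: $31.03
Pre-tax total = $49.75 + $31.03 = $80.78
Taxable wages = $684.59 − $80.78 = $603.81
State income tax: $603.81 × 0.075 = $45.29
Federal tax withheld: $603.81 × 0.12 = $72.46
PFL insurance: $684.59 × 0.01 = $6.85
SDI: only $124,785.61 − $124,314.05 = $471.56 of this check is subject → $471.56 × 0.015 = $7.07
Roth contribution: $54.65
Total deductions = $49.75 + $31.03 + $45.29 + $72.46 + $6.85 + $7.07 + $54.65 = $267.10
Net pay = $684.59 − $267.10 = $417.49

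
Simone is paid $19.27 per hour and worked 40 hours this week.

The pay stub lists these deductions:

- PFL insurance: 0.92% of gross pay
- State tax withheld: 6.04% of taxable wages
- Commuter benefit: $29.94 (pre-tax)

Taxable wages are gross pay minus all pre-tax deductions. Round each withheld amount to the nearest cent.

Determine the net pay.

Gross pay: 40 × $19.27 = $770.80
Commuter benefit: $29.94
Taxable wages = $770.80 − $29.94 = $740.86
State tax withheld: $740.86 × 0.0604 = $44.75
PFL insurance: $770.80 × 0.0092 = $7.09
Total deductions = $29.94 + $44.75 + $7.09 = $81.78
Net pay = $770.80 − $81.78 = $689.02

$689.02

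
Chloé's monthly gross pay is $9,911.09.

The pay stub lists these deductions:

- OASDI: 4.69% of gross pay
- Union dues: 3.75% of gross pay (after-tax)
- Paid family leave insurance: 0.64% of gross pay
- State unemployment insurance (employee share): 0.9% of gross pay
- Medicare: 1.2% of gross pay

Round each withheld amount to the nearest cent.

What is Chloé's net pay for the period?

OASDI: $9,911.09 × 0.0469 = $464.83
Medicare: $9,911.09 × 0.012 = $118.93
Paid family leave insurance: $9,911.09 × 0.0064 = $63.43
State unemployment insurance (employee share): $9,911.09 × 0.009 = $89.20
Union dues: $9,911.09 × 0.0375 = $371.67
Total deductions = $464.83 + $118.93 + $63.43 + $89.20 + $371.67 = $1,108.06
Net pay = $9,911.09 − $1,108.06 = $8,803.03

$8,803.03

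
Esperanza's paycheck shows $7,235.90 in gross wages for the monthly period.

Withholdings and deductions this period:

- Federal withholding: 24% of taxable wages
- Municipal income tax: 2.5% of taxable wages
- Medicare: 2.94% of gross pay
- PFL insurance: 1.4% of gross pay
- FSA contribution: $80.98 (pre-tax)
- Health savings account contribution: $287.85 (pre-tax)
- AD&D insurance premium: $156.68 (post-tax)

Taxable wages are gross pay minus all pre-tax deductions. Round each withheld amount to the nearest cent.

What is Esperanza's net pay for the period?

FSA contribution: $80.98
Health savings account contribution: $287.85
Pre-tax total = $80.98 + $287.85 = $368.83
Taxable wages = $7,235.90 − $368.83 = $6,867.07
Federal withholding: $6,867.07 × 0.24 = $1,648.10
Municipal income tax: $6,867.07 × 0.025 = $171.68
Medicare: $7,235.90 × 0.0294 = $212.74
PFL insurance: $7,235.90 × 0.014 = $101.30
AD&D insurance premium: $156.68
Total deductions = $80.98 + $287.85 + $1,648.10 + $171.68 + $212.74 + $101.30 + $156.68 = $2,659.33
Net pay = $7,235.90 − $2,659.33 = $4,576.57

$4,576.57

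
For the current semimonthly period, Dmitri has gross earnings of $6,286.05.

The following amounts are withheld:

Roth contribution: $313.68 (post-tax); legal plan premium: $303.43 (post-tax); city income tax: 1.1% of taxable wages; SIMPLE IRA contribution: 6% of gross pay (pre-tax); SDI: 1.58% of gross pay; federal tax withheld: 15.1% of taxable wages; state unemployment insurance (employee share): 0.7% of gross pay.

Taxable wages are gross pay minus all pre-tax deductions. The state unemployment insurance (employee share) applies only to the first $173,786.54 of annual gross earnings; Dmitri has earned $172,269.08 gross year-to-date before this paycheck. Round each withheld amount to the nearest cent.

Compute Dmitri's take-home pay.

SIMPLE IRA contribution: $6,286.05 × 0.06 = $377.16
Taxable wages = $6,286.05 − $377.16 = $5,908.89
City income tax: $5,908.89 × 0.011 = $65.00
Federal tax withheld: $5,908.89 × 0.151 = $892.24
State unemployment insurance (employee share): only $173,786.54 − $172,269.08 = $1,517.46 of this check is subject → $1,517.46 × 0.007 = $10.62
SDI: $6,286.05 × 0.0158 = $99.32
Roth contribution: $313.68
Legal plan premium: $303.43
Total deductions = $377.16 + $65.00 + $892.24 + $10.62 + $99.32 + $313.68 + $303.43 = $2,061.45
Net pay = $6,286.05 − $2,061.45 = $4,224.60

$4,224.60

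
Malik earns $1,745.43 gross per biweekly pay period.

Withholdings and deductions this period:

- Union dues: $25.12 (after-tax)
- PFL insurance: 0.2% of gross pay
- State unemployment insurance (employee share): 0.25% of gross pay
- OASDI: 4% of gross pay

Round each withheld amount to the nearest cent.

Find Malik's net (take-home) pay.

$1,642.64

PFL insurance: $1,745.43 × 0.002 = $3.49
State unemployment insurance (employee share): $1,745.43 × 0.0025 = $4.36
OASDI: $1,745.43 × 0.04 = $69.82
Union dues: $25.12
Total deductions = $3.49 + $4.36 + $69.82 + $25.12 = $102.79
Net pay = $1,745.43 − $102.79 = $1,642.64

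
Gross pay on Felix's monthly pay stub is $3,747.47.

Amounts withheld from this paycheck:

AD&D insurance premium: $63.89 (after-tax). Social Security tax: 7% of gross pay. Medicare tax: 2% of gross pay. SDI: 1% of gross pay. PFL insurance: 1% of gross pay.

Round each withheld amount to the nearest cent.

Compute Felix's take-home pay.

$3,271.37

PFL insurance: $3,747.47 × 0.01 = $37.47
Medicare tax: $3,747.47 × 0.02 = $74.95
Social Security tax: $3,747.47 × 0.07 = $262.32
SDI: $3,747.47 × 0.01 = $37.47
AD&D insurance premium: $63.89
Total deductions = $37.47 + $74.95 + $262.32 + $37.47 + $63.89 = $476.10
Net pay = $3,747.47 − $476.10 = $3,271.37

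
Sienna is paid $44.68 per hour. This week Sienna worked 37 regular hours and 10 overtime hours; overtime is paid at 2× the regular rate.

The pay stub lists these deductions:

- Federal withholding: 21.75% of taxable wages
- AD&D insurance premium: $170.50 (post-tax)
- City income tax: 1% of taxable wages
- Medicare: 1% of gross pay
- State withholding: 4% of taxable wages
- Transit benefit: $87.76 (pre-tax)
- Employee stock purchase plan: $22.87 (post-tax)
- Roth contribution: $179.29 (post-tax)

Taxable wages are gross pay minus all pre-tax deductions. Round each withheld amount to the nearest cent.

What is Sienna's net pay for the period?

Regular pay: 37 × $44.68 = $1,653.16
Overtime pay: 10 × $44.68 × 2 = $893.60
Gross pay = $1,653.16 + $893.60 = $2,546.76
Transit benefit: $87.76
Taxable wages = $2,546.76 − $87.76 = $2,459.00
City income tax: $2,459.00 × 0.01 = $24.59
Federal withholding: $2,459.00 × 0.2175 = $534.83
State withholding: $2,459.00 × 0.04 = $98.36
Medicare: $2,546.76 × 0.01 = $25.47
AD&D insurance premium: $170.50
Employee stock purchase plan: $22.87
Roth contribution: $179.29
Total deductions = $87.76 + $24.59 + $534.83 + $98.36 + $25.47 + $170.50 + $22.87 + $179.29 = $1,143.67
Net pay = $2,546.76 − $1,143.67 = $1,403.09

$1,403.09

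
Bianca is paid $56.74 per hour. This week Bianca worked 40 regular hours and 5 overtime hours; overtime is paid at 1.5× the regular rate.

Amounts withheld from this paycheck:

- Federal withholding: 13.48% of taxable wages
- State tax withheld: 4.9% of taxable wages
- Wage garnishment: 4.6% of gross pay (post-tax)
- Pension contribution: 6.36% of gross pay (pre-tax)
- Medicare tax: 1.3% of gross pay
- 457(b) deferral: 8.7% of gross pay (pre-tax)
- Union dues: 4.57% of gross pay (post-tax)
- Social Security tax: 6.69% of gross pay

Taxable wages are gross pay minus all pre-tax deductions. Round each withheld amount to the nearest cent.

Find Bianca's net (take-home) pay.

Regular pay: 40 × $56.74 = $2,269.60
Overtime pay: 5 × $56.74 × 1.5 = $425.55
Gross pay = $2,269.60 + $425.55 = $2,695.15
Pension contribution: $2,695.15 × 0.0636 = $171.41
457(b) deferral: $2,695.15 × 0.087 = $234.48
Pre-tax total = $171.41 + $234.48 = $405.89
Taxable wages = $2,695.15 − $405.89 = $2,289.26
Federal withholding: $2,289.26 × 0.1348 = $308.59
State tax withheld: $2,289.26 × 0.049 = $112.17
Social Security tax: $2,695.15 × 0.0669 = $180.31
Medicare tax: $2,695.15 × 0.013 = $35.04
Wage garnishment: $2,695.15 × 0.046 = $123.98
Union dues: $2,695.15 × 0.0457 = $123.17
Total deductions = $171.41 + $234.48 + $308.59 + $112.17 + $180.31 + $35.04 + $123.98 + $123.17 = $1,289.15
Net pay = $2,695.15 − $1,289.15 = $1,406.00

$1,406.00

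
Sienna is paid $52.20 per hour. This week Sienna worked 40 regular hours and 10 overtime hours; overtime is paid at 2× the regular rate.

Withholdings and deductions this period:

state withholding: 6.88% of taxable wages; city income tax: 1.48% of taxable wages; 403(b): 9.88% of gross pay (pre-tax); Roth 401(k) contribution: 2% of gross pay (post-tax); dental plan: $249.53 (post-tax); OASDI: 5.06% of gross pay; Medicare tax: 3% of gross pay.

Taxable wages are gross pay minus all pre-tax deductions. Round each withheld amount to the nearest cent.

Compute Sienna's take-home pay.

$2021.99

Regular pay: 40 × $52.20 = $2088.00
Overtime pay: 10 × $52.20 × 2 = $1044.00
Gross pay = $2088.00 + $1044.00 = $3132.00
403(b): $3132.00 × 0.0988 = $309.44
Taxable wages = $3132.00 − $309.44 = $2822.56
City income tax: $2822.56 × 0.0148 = $41.77
State withholding: $2822.56 × 0.0688 = $194.19
Medicare tax: $3132.00 × 0.03 = $93.96
OASDI: $3132.00 × 0.0506 = $158.48
Dental plan: $249.53
Roth 401(k) contribution: $3132.00 × 0.02 = $62.64
Total deductions = $309.44 + $41.77 + $194.19 + $93.96 + $158.48 + $249.53 + $62.64 = $1110.01
Net pay = $3132.00 − $1110.01 = $2021.99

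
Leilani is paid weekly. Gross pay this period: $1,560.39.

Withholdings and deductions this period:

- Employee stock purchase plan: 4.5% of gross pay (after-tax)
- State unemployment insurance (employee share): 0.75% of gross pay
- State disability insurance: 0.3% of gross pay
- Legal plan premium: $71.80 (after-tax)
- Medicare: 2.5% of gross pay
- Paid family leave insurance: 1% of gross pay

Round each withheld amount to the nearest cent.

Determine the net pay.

$1,347.38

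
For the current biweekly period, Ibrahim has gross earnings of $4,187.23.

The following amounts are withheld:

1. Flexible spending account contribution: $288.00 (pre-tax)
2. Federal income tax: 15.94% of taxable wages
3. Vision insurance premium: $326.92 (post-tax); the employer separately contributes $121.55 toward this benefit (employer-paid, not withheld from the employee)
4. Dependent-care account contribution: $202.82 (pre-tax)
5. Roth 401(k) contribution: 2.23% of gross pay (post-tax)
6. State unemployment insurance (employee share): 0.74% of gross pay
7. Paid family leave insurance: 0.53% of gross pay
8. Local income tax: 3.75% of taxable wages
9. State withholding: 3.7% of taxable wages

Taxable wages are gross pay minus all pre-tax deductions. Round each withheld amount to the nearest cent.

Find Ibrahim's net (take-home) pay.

Flexible spending account contribution: $288.00
Dependent-care account contribution: $202.82
Pre-tax total = $288.00 + $202.82 = $490.82
Taxable wages = $4,187.23 − $490.82 = $3,696.41
Local income tax: $3,696.41 × 0.0375 = $138.62
State withholding: $3,696.41 × 0.037 = $136.77
Federal income tax: $3,696.41 × 0.1594 = $589.21
Paid family leave insurance: $4,187.23 × 0.0053 = $22.19
State unemployment insurance (employee share): $4,187.23 × 0.0074 = $30.99
Roth 401(k) contribution: $4,187.23 × 0.0223 = $93.38
Vision insurance premium: $326.92
(Employer's $121.55 toward vision insurance premium is not withheld from the employee.)
Total deductions = $288.00 + $202.82 + $138.62 + $136.77 + $589.21 + $22.19 + $30.99 + $93.38 + $326.92 = $1,828.90
Net pay = $4,187.23 − $1,828.90 = $2,358.33

$2,358.33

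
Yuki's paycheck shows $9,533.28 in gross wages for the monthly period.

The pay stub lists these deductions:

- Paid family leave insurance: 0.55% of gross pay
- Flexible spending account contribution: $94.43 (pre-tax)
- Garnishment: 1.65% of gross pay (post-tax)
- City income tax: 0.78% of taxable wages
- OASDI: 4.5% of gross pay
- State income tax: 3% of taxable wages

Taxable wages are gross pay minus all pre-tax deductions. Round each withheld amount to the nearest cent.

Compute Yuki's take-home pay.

Flexible spending account contribution: $94.43
Taxable wages = $9,533.28 − $94.43 = $9,438.85
State income tax: $9,438.85 × 0.03 = $283.17
City income tax: $9,438.85 × 0.0078 = $73.62
Paid family leave insurance: $9,533.28 × 0.0055 = $52.43
OASDI: $9,533.28 × 0.045 = $429.00
Garnishment: $9,533.28 × 0.0165 = $157.30
Total deductions = $94.43 + $283.17 + $73.62 + $52.43 + $429.00 + $157.30 = $1,089.95
Net pay = $9,533.28 − $1,089.95 = $8,443.33

$8,443.33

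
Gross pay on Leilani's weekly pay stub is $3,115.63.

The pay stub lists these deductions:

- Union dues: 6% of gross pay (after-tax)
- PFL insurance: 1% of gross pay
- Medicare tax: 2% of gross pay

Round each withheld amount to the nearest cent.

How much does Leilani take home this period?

Medicare tax: $3,115.63 × 0.02 = $62.31
PFL insurance: $3,115.63 × 0.01 = $31.16
Union dues: $3,115.63 × 0.06 = $186.94
Total deductions = $62.31 + $31.16 + $186.94 = $280.41
Net pay = $3,115.63 − $280.41 = $2,835.22

$2,835.22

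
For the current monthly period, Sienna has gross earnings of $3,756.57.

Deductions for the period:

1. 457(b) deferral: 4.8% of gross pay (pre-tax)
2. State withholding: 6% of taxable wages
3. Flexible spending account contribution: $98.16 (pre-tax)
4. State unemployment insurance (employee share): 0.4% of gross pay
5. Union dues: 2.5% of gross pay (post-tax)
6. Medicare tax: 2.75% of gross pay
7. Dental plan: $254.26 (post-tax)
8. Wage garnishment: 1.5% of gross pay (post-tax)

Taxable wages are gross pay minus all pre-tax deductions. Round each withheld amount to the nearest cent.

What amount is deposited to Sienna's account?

$2,746.54

457(b) deferral: $3,756.57 × 0.048 = $180.32
Flexible spending account contribution: $98.16
Pre-tax total = $180.32 + $98.16 = $278.48
Taxable wages = $3,756.57 − $278.48 = $3,478.09
State withholding: $3,478.09 × 0.06 = $208.69
State unemployment insurance (employee share): $3,756.57 × 0.004 = $15.03
Medicare tax: $3,756.57 × 0.0275 = $103.31
Union dues: $3,756.57 × 0.025 = $93.91
Dental plan: $254.26
Wage garnishment: $3,756.57 × 0.015 = $56.35
Total deductions = $180.32 + $98.16 + $208.69 + $15.03 + $103.31 + $93.91 + $254.26 + $56.35 = $1,010.03
Net pay = $3,756.57 − $1,010.03 = $2,746.54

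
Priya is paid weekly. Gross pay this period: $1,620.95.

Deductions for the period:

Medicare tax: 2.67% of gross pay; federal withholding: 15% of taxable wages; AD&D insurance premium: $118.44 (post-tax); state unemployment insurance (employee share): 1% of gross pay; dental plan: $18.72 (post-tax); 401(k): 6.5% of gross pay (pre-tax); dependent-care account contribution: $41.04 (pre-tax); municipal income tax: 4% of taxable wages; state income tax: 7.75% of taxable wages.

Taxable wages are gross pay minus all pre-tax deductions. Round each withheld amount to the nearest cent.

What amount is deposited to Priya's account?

$883.46

Dependent-care account contribution: $41.04
401(k): $1,620.95 × 0.065 = $105.36
Pre-tax total = $41.04 + $105.36 = $146.40
Taxable wages = $1,620.95 − $146.40 = $1,474.55
Municipal income tax: $1,474.55 × 0.04 = $58.98
State income tax: $1,474.55 × 0.0775 = $114.28
Federal withholding: $1,474.55 × 0.15 = $221.18
Medicare tax: $1,620.95 × 0.0267 = $43.28
State unemployment insurance (employee share): $1,620.95 × 0.01 = $16.21
Dental plan: $18.72
AD&D insurance premium: $118.44
Total deductions = $41.04 + $105.36 + $58.98 + $114.28 + $221.18 + $43.28 + $16.21 + $18.72 + $118.44 = $737.49
Net pay = $1,620.95 − $737.49 = $883.46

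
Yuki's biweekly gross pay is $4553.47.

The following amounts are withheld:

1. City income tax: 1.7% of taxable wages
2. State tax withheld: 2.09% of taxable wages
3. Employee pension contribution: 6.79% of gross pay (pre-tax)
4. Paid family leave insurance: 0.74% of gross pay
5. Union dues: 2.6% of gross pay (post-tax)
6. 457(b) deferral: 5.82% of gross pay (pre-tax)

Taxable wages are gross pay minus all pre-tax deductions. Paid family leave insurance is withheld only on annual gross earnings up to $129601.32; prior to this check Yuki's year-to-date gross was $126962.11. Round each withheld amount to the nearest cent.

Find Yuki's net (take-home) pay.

$3690.54

457(b) deferral: $4553.47 × 0.0582 = $265.01
Employee pension contribution: $4553.47 × 0.0679 = $309.18
Pre-tax total = $265.01 + $309.18 = $574.19
Taxable wages = $4553.47 − $574.19 = $3979.28
City income tax: $3979.28 × 0.017 = $67.65
State tax withheld: $3979.28 × 0.0209 = $83.17
Paid family leave insurance: only $129601.32 − $126962.11 = $2639.21 of this check is subject → $2639.21 × 0.0074 = $19.53
Union dues: $4553.47 × 0.026 = $118.39
Total deductions = $265.01 + $309.18 + $67.65 + $83.17 + $19.53 + $118.39 = $862.93
Net pay = $4553.47 − $862.93 = $3690.54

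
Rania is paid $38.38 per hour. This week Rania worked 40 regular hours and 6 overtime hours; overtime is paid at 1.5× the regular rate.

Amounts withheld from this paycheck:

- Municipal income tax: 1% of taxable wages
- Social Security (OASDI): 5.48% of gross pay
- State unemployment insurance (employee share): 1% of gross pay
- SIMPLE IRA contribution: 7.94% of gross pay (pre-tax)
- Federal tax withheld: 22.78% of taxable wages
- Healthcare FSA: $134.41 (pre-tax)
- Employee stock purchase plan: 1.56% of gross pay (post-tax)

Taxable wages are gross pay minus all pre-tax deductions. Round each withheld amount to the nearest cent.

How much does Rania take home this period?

$1,065.94

Regular pay: 40 × $38.38 = $1,535.20
Overtime pay: 6 × $38.38 × 1.5 = $345.42
Gross pay = $1,535.20 + $345.42 = $1,880.62
Healthcare FSA: $134.41
SIMPLE IRA contribution: $1,880.62 × 0.0794 = $149.32
Pre-tax total = $134.41 + $149.32 = $283.73
Taxable wages = $1,880.62 − $283.73 = $1,596.89
Federal tax withheld: $1,596.89 × 0.2278 = $363.77
Municipal income tax: $1,596.89 × 0.01 = $15.97
Social Security (OASDI): $1,880.62 × 0.0548 = $103.06
State unemployment insurance (employee share): $1,880.62 × 0.01 = $18.81
Employee stock purchase plan: $1,880.62 × 0.0156 = $29.34
Total deductions = $134.41 + $149.32 + $363.77 + $15.97 + $103.06 + $18.81 + $29.34 = $814.68
Net pay = $1,880.62 − $814.68 = $1,065.94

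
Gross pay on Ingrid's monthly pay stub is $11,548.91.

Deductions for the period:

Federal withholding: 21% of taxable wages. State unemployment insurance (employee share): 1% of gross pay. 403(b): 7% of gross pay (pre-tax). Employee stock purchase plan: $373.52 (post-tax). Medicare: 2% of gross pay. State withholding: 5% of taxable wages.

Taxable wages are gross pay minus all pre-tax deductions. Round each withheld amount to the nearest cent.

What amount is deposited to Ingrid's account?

403(b): $11,548.91 × 0.07 = $808.42
Taxable wages = $11,548.91 − $808.42 = $10,740.49
State withholding: $10,740.49 × 0.05 = $537.02
Federal withholding: $10,740.49 × 0.21 = $2,255.50
State unemployment insurance (employee share): $11,548.91 × 0.01 = $115.49
Medicare: $11,548.91 × 0.02 = $230.98
Employee stock purchase plan: $373.52
Total deductions = $808.42 + $537.02 + $2,255.50 + $115.49 + $230.98 + $373.52 = $4,320.93
Net pay = $11,548.91 − $4,320.93 = $7,227.98

$7,227.98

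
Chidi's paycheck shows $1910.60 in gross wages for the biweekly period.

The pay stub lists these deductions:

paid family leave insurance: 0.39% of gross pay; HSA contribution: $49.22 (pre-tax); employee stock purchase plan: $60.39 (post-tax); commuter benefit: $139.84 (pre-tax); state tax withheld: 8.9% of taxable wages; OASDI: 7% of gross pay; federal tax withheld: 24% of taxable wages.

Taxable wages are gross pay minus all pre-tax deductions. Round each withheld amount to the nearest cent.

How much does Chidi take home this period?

HSA contribution: $49.22
Commuter benefit: $139.84
Pre-tax total = $49.22 + $139.84 = $189.06
Taxable wages = $1910.60 − $189.06 = $1721.54
State tax withheld: $1721.54 × 0.089 = $153.22
Federal tax withheld: $1721.54 × 0.24 = $413.17
Paid family leave insurance: $1910.60 × 0.0039 = $7.45
OASDI: $1910.60 × 0.07 = $133.74
Employee stock purchase plan: $60.39
Total deductions = $49.22 + $139.84 + $153.22 + $413.17 + $7.45 + $133.74 + $60.39 = $957.03
Net pay = $1910.60 − $957.03 = $953.57

$953.57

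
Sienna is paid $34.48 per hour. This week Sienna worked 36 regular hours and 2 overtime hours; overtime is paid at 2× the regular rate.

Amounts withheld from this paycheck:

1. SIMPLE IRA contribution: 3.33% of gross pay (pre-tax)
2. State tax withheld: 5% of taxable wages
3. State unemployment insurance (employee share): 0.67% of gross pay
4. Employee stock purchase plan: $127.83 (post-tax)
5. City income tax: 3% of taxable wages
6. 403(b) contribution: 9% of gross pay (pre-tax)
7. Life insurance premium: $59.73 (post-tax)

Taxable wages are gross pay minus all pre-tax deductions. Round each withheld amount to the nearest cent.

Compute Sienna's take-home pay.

Regular pay: 36 × $34.48 = $1,241.28
Overtime pay: 2 × $34.48 × 2 = $137.92
Gross pay = $1,241.28 + $137.92 = $1,379.20
403(b) contribution: $1,379.20 × 0.09 = $124.13
SIMPLE IRA contribution: $1,379.20 × 0.0333 = $45.93
Pre-tax total = $124.13 + $45.93 = $170.06
Taxable wages = $1,379.20 − $170.06 = $1,209.14
State tax withheld: $1,209.14 × 0.05 = $60.46
City income tax: $1,209.14 × 0.03 = $36.27
State unemployment insurance (employee share): $1,379.20 × 0.0067 = $9.24
Employee stock purchase plan: $127.83
Life insurance premium: $59.73
Total deductions = $124.13 + $45.93 + $60.46 + $36.27 + $9.24 + $127.83 + $59.73 = $463.59
Net pay = $1,379.20 − $463.59 = $915.61

$915.61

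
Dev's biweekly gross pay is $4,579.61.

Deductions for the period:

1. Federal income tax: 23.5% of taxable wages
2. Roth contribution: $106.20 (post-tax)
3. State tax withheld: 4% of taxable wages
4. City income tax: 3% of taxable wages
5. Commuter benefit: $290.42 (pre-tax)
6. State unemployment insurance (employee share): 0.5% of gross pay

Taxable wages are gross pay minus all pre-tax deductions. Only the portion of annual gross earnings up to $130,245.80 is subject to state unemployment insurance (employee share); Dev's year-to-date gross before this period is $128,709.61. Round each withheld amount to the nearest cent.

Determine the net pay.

Commuter benefit: $290.42
Taxable wages = $4,579.61 − $290.42 = $4,289.19
State tax withheld: $4,289.19 × 0.04 = $171.57
Federal income tax: $4,289.19 × 0.235 = $1,007.96
City income tax: $4,289.19 × 0.03 = $128.68
State unemployment insurance (employee share): only $130,245.80 − $128,709.61 = $1,536.19 of this check is subject → $1,536.19 × 0.005 = $7.68
Roth contribution: $106.20
Total deductions = $290.42 + $171.57 + $1,007.96 + $128.68 + $7.68 + $106.20 = $1,712.51
Net pay = $4,579.61 − $1,712.51 = $2,867.10

$2,867.10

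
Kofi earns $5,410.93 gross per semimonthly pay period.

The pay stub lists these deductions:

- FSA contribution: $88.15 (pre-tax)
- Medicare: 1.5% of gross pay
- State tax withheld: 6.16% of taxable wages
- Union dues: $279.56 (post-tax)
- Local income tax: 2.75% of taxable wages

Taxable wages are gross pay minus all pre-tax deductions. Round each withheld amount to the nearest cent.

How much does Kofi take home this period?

$4,487.80

FSA contribution: $88.15
Taxable wages = $5,410.93 − $88.15 = $5,322.78
Local income tax: $5,322.78 × 0.0275 = $146.38
State tax withheld: $5,322.78 × 0.0616 = $327.88
Medicare: $5,410.93 × 0.015 = $81.16
Union dues: $279.56
Total deductions = $88.15 + $146.38 + $327.88 + $81.16 + $279.56 = $923.13
Net pay = $5,410.93 − $923.13 = $4,487.80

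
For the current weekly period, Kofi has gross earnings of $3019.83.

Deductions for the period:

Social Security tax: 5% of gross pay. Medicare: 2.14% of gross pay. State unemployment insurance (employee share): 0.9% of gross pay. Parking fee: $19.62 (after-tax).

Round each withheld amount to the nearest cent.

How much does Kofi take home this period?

$2757.42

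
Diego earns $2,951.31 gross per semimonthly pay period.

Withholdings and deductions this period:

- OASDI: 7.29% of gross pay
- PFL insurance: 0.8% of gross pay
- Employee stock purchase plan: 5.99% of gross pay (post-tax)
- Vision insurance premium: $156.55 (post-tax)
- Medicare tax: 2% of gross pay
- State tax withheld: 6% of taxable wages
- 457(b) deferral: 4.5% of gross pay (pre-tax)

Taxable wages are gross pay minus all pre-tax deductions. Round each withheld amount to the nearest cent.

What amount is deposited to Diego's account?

457(b) deferral: $2,951.31 × 0.045 = $132.81
Taxable wages = $2,951.31 − $132.81 = $2,818.50
State tax withheld: $2,818.50 × 0.06 = $169.11
Medicare tax: $2,951.31 × 0.02 = $59.03
PFL insurance: $2,951.31 × 0.008 = $23.61
OASDI: $2,951.31 × 0.0729 = $215.15
Vision insurance premium: $156.55
Employee stock purchase plan: $2,951.31 × 0.0599 = $176.78
Total deductions = $132.81 + $169.11 + $59.03 + $23.61 + $215.15 + $156.55 + $176.78 = $933.04
Net pay = $2,951.31 − $933.04 = $2,018.27

$2,018.27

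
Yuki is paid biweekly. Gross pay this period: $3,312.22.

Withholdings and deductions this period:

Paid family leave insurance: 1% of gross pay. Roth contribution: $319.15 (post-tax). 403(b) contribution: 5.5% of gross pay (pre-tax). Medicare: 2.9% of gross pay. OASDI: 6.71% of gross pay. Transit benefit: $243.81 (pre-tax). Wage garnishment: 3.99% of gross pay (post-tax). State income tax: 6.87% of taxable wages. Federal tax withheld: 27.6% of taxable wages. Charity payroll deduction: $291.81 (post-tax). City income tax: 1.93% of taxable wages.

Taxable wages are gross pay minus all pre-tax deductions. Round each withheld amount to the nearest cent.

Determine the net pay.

$741.12

403(b) contribution: $3,312.22 × 0.055 = $182.17
Transit benefit: $243.81
Pre-tax total = $182.17 + $243.81 = $425.98
Taxable wages = $3,312.22 − $425.98 = $2,886.24
Federal tax withheld: $2,886.24 × 0.276 = $796.60
City income tax: $2,886.24 × 0.0193 = $55.70
State income tax: $2,886.24 × 0.0687 = $198.28
Medicare: $3,312.22 × 0.029 = $96.05
Paid family leave insurance: $3,312.22 × 0.01 = $33.12
OASDI: $3,312.22 × 0.0671 = $222.25
Roth contribution: $319.15
Wage garnishment: $3,312.22 × 0.0399 = $132.16
Charity payroll deduction: $291.81
Total deductions = $182.17 + $243.81 + $796.60 + $55.70 + $198.28 + $96.05 + $33.12 + $222.25 + $319.15 + $132.16 + $291.81 = $2,571.10
Net pay = $3,312.22 − $2,571.10 = $741.12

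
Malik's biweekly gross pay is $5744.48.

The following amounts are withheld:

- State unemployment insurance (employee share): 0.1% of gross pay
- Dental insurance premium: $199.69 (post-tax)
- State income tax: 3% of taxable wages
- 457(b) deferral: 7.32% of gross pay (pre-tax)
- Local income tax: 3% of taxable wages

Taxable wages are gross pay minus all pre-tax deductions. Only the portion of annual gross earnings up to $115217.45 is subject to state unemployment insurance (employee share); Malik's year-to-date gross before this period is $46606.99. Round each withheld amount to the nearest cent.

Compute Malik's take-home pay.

457(b) deferral: $5744.48 × 0.0732 = $420.50
Taxable wages = $5744.48 − $420.50 = $5323.98
State income tax: $5323.98 × 0.03 = $159.72
Local income tax: $5323.98 × 0.03 = $159.72
State unemployment insurance (employee share): cap not yet reached, full $5744.48 is subject → $5744.48 × 0.001 = $5.74
Dental insurance premium: $199.69
Total deductions = $420.50 + $159.72 + $159.72 + $5.74 + $199.69 = $945.37
Net pay = $5744.48 − $945.37 = $4799.11

$4799.11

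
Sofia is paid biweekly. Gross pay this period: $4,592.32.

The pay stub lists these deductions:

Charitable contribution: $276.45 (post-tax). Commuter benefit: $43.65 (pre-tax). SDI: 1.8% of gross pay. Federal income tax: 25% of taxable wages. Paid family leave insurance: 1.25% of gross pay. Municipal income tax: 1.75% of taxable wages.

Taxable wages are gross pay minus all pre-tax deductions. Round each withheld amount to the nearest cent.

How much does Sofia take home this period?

$2,915.39

Commuter benefit: $43.65
Taxable wages = $4,592.32 − $43.65 = $4,548.67
Federal income tax: $4,548.67 × 0.25 = $1,137.17
Municipal income tax: $4,548.67 × 0.0175 = $79.60
SDI: $4,592.32 × 0.018 = $82.66
Paid family leave insurance: $4,592.32 × 0.0125 = $57.40
Charitable contribution: $276.45
Total deductions = $43.65 + $1,137.17 + $79.60 + $82.66 + $57.40 + $276.45 = $1,676.93
Net pay = $4,592.32 − $1,676.93 = $2,915.39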